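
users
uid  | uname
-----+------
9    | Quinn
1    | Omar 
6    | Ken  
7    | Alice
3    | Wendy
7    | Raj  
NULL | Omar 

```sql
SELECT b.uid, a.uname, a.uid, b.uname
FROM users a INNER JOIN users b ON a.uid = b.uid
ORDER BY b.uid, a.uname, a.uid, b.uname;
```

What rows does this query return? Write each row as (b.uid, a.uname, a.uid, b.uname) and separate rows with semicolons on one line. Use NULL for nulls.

(1, Omar, 1, Omar); (3, Wendy, 3, Wendy); (6, Ken, 6, Ken); (7, Alice, 7, Alice); (7, Alice, 7, Raj); (7, Raj, 7, Alice); (7, Raj, 7, Raj); (9, Quinn, 9, Quinn)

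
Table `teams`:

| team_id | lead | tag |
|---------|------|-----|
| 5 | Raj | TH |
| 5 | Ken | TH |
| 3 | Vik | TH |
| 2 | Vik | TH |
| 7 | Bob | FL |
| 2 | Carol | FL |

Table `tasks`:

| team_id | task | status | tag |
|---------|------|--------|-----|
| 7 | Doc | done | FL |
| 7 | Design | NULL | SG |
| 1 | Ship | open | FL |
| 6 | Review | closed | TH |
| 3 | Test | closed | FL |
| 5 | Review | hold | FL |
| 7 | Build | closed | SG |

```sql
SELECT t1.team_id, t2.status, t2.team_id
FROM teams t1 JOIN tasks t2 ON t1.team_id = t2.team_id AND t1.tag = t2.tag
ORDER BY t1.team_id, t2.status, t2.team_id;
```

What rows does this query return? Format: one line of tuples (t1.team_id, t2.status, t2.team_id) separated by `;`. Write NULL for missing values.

INNER JOIN keeps only pairs where the ON condition holds.
Matching on t1.team_id = t2.team_id AND t1.tag = t2.tag.
Matched pairs: 1.

(7, done, 7)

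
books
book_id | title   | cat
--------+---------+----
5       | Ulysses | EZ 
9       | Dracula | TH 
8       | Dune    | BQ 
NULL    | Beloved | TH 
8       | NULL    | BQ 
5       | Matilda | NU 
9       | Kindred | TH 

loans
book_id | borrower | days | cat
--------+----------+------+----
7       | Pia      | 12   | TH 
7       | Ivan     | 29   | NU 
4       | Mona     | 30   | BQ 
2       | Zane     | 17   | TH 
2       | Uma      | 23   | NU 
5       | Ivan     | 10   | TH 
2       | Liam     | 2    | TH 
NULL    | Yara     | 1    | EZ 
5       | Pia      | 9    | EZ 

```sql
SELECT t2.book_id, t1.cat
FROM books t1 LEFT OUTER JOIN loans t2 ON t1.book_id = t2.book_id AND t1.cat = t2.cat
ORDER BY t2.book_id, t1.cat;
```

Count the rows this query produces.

7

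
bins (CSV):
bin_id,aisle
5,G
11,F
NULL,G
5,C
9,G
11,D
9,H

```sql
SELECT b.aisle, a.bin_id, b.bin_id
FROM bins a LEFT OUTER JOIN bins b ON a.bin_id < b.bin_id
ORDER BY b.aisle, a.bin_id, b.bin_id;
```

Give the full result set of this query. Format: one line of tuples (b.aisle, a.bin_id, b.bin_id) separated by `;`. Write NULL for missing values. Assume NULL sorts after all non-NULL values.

(D, 5, 11); (D, 5, 11); (D, 9, 11); (D, 9, 11); (F, 5, 11); (F, 5, 11); (F, 9, 11); (F, 9, 11); (G, 5, 9); (G, 5, 9); (H, 5, 9); (H, 5, 9); (NULL, 11, NULL); (NULL, 11, NULL); (NULL, NULL, NULL)

LEFT JOIN keeps every row from `bins a`; unmatched rows get NULL for `bins b`'s columns.
Matching on a.bin_id < b.bin_id. A NULL in a compared column never satisfies the condition.
- a (bin_id=5) pairs with 4 row(s) of b.
- a (bin_id=11) has no partner → padded with NULL.
- a (bin_id=NULL) has no partner → padded with NULL.
- a (bin_id=5) pairs with 4 row(s) of b.
- a (bin_id=9) pairs with 2 row(s) of b.
- a (bin_id=11) has no partner → padded with NULL.
- a (bin_id=9) pairs with 2 row(s) of b.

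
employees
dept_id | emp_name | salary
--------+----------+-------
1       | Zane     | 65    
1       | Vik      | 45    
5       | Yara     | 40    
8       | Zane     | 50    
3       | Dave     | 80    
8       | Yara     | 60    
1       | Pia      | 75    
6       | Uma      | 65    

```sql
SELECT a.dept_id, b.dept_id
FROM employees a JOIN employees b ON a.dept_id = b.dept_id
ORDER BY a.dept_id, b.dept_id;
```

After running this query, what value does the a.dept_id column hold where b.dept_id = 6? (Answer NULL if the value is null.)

INNER JOIN keeps only pairs where the ON condition holds.
Matching on a.dept_id = b.dept_id.
Matched pairs: 16.

6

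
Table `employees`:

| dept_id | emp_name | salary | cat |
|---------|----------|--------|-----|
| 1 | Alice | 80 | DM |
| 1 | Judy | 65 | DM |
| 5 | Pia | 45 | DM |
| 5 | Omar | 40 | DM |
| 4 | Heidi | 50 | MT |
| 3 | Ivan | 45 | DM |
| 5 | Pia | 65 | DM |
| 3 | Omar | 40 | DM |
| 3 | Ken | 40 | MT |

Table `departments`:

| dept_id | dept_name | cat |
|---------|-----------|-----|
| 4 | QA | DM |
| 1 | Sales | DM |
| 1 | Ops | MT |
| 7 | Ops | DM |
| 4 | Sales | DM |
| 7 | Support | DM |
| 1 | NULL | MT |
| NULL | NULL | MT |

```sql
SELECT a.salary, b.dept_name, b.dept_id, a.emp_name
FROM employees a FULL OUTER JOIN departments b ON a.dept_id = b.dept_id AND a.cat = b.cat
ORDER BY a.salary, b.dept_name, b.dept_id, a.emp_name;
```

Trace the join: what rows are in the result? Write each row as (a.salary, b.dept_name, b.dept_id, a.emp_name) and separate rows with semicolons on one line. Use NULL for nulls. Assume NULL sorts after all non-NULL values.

(40, NULL, NULL, Ken); (40, NULL, NULL, Omar); (40, NULL, NULL, Omar); (45, NULL, NULL, Ivan); (45, NULL, NULL, Pia); (50, NULL, NULL, Heidi); (65, Sales, 1, Judy); (65, NULL, NULL, Pia); (80, Sales, 1, Alice); (NULL, Ops, 1, NULL); (NULL, Ops, 7, NULL); (NULL, QA, 4, NULL); (NULL, Sales, 4, NULL); (NULL, Support, 7, NULL); (NULL, NULL, 1, NULL); (NULL, NULL, NULL, NULL)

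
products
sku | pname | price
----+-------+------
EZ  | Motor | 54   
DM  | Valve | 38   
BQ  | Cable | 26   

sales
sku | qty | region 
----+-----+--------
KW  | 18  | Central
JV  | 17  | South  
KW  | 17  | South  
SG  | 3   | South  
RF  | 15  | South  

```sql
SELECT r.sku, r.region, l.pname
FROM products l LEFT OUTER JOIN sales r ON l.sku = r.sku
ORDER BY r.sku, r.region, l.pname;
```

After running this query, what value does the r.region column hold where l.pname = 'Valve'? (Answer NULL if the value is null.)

LEFT JOIN keeps every row from `products`; unmatched rows get NULL for `sales`'s columns.
Matching on l.sku = r.sku.
- l[0] sku=EZ → no match; kept with NULLs on the r side.
- l[1] sku=DM → no match; kept with NULLs on the r side.
- l[2] sku=BQ → no match; kept with NULLs on the r side.

NULL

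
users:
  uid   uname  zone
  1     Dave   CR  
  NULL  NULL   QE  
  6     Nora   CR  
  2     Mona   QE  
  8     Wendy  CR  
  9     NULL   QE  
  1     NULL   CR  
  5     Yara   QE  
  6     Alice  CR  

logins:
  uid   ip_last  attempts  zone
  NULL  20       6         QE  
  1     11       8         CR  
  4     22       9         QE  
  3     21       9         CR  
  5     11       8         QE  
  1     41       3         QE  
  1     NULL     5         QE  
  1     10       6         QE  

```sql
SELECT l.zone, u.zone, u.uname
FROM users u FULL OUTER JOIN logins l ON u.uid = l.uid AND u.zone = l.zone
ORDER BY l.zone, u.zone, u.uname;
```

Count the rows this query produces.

FULL OUTER JOIN keeps every row from both sides; unmatched rows get NULL for the other side's columns.
Matching on u.uid = l.uid AND u.zone = l.zone. A NULL in a compared column never satisfies the condition.
- uid=1, zone=CR: 1 matching l row(s), so 1 row(s) emitted.
- uid=NULL, zone=QE: no l row matches, row kept with l columns NULL.
- uid=6, zone=CR: no l row matches, row kept with l columns NULL.
- uid=2, zone=QE: no l row matches, row kept with l columns NULL.
- uid=8, zone=CR: no l row matches, row kept with l columns NULL.
- uid=9, zone=QE: no l row matches, row kept with l columns NULL.
- uid=1, zone=CR: 1 matching l row(s), so 1 row(s) emitted.
- uid=5, zone=QE: 1 matching l row(s), so 1 row(s) emitted.
- uid=6, zone=CR: no l row matches, row kept with l columns NULL.
- plus 6 unmatched l row(s), each kept with NULL u columns.
Total: 3 matched + 12 padded = 15 rows.

15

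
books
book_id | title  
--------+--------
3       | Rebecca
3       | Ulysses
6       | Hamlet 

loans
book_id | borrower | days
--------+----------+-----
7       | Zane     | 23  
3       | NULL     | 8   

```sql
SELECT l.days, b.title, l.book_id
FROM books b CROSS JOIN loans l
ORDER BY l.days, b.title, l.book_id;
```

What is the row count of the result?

6

CROSS JOIN pairs every row of `books` with every row of `loans`: 3 × 2 = 6 rows.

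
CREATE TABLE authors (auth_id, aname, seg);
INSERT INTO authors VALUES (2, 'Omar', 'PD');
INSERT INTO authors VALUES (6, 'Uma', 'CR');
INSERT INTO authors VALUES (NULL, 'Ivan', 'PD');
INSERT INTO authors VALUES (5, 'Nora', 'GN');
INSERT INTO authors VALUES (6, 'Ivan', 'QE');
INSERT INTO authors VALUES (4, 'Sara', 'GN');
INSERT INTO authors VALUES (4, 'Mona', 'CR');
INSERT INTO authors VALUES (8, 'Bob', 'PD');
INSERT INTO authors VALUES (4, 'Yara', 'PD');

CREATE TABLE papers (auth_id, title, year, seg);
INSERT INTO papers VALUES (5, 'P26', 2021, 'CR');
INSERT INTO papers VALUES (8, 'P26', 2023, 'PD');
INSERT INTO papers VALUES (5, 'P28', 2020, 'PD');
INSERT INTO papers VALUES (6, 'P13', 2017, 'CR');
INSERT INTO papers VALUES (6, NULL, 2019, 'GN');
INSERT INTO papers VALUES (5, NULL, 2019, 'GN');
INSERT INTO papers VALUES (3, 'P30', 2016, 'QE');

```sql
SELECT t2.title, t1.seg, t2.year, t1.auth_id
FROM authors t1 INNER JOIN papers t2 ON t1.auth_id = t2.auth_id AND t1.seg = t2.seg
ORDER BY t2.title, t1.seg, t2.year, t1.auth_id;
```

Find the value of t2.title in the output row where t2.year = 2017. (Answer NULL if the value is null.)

P13

INNER JOIN keeps only pairs where the ON condition holds.
Matching on t1.auth_id = t2.auth_id AND t1.seg = t2.seg. A NULL in a compared column never satisfies the condition.
- auth_id=2, seg=PD: no matching t2 row, dropped.
- auth_id=6, seg=CR: 1 matching t2 row(s), so 1 row(s) emitted.
- auth_id=NULL, seg=PD: no matching t2 row, dropped.
- auth_id=5, seg=GN: 1 matching t2 row(s), so 1 row(s) emitted.
- auth_id=6, seg=QE: no matching t2 row, dropped.
- auth_id=4, seg=GN: no matching t2 row, dropped.
- auth_id=4, seg=CR: no matching t2 row, dropped.
- auth_id=8, seg=PD: 1 matching t2 row(s), so 1 row(s) emitted.
- auth_id=4, seg=PD: no matching t2 row, dropped.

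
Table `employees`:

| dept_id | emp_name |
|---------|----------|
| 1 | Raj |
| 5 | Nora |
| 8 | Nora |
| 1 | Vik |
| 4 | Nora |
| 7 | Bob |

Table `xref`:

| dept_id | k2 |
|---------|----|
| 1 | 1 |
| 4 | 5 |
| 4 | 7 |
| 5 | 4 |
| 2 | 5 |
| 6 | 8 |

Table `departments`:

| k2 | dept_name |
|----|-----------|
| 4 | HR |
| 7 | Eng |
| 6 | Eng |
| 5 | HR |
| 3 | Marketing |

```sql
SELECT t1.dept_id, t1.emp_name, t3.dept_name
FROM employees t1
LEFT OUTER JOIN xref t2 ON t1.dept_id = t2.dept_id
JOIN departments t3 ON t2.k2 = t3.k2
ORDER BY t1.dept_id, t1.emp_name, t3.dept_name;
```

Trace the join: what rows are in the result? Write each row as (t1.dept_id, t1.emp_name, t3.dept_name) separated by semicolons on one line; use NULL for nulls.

(4, Nora, Eng); (4, Nora, HR); (5, Nora, HR)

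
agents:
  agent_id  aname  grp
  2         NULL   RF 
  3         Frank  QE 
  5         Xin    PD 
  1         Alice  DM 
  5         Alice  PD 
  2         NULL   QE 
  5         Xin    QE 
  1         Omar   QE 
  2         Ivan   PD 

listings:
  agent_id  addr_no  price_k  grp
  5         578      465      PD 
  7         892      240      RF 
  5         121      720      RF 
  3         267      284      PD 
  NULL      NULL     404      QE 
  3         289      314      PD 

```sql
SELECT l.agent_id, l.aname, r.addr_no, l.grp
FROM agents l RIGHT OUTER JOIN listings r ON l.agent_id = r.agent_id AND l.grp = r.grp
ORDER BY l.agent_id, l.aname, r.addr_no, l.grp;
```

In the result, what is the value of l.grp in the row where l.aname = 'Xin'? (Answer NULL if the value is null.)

PD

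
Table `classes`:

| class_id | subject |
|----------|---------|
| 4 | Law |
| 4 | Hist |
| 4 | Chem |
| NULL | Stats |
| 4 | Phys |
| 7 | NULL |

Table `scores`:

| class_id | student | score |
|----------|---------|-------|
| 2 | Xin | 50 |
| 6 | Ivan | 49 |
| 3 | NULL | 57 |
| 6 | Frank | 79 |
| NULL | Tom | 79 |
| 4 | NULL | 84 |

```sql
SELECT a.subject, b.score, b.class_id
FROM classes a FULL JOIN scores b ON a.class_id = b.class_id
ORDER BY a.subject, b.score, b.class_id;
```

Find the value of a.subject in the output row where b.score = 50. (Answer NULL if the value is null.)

NULL

FULL OUTER JOIN keeps every row from both sides; unmatched rows get NULL for the other side's columns.
Matching on a.class_id = b.class_id. A NULL in a compared column never satisfies the condition.
Matched pairs: 4; unmatched a rows kept: 2; unmatched b rows kept: 5.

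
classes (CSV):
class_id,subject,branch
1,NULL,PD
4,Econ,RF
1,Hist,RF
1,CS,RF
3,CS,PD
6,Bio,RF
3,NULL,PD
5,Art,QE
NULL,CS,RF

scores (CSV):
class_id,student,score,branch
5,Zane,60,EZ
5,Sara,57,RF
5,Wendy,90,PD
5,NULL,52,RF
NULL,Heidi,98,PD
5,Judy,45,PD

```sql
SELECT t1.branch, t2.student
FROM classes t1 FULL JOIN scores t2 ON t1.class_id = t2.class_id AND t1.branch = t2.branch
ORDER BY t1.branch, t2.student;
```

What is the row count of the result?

FULL OUTER JOIN keeps every row from both sides; unmatched rows get NULL for the other side's columns.
Matching on t1.class_id = t2.class_id AND t1.branch = t2.branch. A NULL in a compared column never satisfies the condition.
Matched pairs: 0; unmatched t1 rows kept: 9; unmatched t2 rows kept: 6.
Total: 0 matched + 15 padded = 15 rows.

15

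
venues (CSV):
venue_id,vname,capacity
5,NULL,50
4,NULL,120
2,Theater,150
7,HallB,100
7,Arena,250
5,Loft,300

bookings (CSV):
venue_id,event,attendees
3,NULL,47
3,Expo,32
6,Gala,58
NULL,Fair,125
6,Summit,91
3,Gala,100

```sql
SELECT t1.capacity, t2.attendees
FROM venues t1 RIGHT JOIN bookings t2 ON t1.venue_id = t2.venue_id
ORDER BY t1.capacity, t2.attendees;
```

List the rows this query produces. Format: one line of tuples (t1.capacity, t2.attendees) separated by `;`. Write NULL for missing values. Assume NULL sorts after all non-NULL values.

RIGHT JOIN keeps every row from `bookings`; unmatched rows get NULL for `venues`'s columns.
Matching on t1.venue_id = t2.venue_id. A NULL in a compared column never satisfies the condition.
Matched pairs: 0; unmatched t2 rows kept: 6.

(NULL, 32); (NULL, 47); (NULL, 58); (NULL, 91); (NULL, 100); (NULL, 125)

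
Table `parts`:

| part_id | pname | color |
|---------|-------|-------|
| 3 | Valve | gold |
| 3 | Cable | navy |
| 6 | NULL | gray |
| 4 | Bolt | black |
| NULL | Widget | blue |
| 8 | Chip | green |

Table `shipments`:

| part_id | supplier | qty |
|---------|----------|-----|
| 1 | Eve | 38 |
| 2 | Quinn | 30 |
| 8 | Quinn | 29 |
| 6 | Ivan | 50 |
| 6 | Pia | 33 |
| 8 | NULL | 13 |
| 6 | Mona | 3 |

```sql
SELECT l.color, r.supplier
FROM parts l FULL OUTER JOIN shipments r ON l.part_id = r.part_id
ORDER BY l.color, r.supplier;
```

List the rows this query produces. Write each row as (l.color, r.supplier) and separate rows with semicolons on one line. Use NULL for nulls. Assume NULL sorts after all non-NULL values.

(black, NULL); (blue, NULL); (gold, NULL); (gray, Ivan); (gray, Mona); (gray, Pia); (green, Quinn); (green, NULL); (navy, NULL); (NULL, Eve); (NULL, Quinn)

FULL OUTER JOIN keeps every row from both sides; unmatched rows get NULL for the other side's columns.
Matching on l.part_id = r.part_id. A NULL in a compared column never satisfies the condition.
- part_id=3: no r row matches, row kept with r columns NULL.
- part_id=3: no r row matches, row kept with r columns NULL.
- part_id=6: 3 matching r row(s), so 3 row(s) emitted.
- part_id=4: no r row matches, row kept with r columns NULL.
- part_id=NULL: no r row matches, row kept with r columns NULL.
- part_id=8: 2 matching r row(s), so 2 row(s) emitted.
- 2 row(s) from r found no l partner → padded with NULL.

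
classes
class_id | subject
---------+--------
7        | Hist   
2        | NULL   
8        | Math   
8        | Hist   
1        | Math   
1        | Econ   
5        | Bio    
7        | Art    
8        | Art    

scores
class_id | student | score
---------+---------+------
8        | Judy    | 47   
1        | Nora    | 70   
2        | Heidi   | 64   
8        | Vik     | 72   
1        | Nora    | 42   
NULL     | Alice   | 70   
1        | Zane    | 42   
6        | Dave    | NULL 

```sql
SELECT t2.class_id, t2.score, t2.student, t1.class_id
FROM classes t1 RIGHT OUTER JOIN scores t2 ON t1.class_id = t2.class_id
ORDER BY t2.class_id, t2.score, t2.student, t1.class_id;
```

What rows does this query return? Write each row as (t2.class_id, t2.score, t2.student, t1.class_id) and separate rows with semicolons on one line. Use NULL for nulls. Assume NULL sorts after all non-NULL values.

(1, 42, Nora, 1); (1, 42, Nora, 1); (1, 42, Zane, 1); (1, 42, Zane, 1); (1, 70, Nora, 1); (1, 70, Nora, 1); (2, 64, Heidi, 2); (6, NULL, Dave, NULL); (8, 47, Judy, 8); (8, 47, Judy, 8); (8, 47, Judy, 8); (8, 72, Vik, 8); (8, 72, Vik, 8); (8, 72, Vik, 8); (NULL, 70, Alice, NULL)

RIGHT JOIN keeps every row from `scores`; unmatched rows get NULL for `classes`'s columns.
Matching on t1.class_id = t2.class_id. A NULL in a compared column never satisfies the condition.
- t1[0] class_id=7 → no match.
- t1[1] class_id=2 → 1 match(es) in t2 → 1 row(s).
- t1[2] class_id=8 → 2 match(es) in t2 → 2 row(s).
- t1[3] class_id=8 → 2 match(es) in t2 → 2 row(s).
- t1[4] class_id=1 → 3 match(es) in t2 → 3 row(s).
- t1[5] class_id=1 → 3 match(es) in t2 → 3 row(s).
- t1[6] class_id=5 → no match.
- t1[7] class_id=7 → no match.
- t1[8] class_id=8 → 2 match(es) in t2 → 2 row(s).
- plus 2 unmatched t2 row(s), each kept with NULL t1 columns.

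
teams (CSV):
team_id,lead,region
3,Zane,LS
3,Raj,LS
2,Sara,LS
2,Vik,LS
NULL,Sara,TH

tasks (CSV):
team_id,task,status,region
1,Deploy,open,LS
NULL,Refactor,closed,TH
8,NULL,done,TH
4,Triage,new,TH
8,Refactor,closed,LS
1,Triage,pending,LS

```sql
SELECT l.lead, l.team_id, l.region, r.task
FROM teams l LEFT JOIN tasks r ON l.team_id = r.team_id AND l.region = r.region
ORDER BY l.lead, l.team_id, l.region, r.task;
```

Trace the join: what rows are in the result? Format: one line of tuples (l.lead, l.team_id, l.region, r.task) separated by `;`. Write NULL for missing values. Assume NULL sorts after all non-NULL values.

LEFT JOIN keeps every row from `teams`; unmatched rows get NULL for `tasks`'s columns.
Matching on l.team_id = r.team_id AND l.region = r.region. A NULL in a compared column never satisfies the condition.
Matched pairs: 0; unmatched l rows kept: 5.

(Raj, 3, LS, NULL); (Sara, 2, LS, NULL); (Sara, NULL, TH, NULL); (Vik, 2, LS, NULL); (Zane, 3, LS, NULL)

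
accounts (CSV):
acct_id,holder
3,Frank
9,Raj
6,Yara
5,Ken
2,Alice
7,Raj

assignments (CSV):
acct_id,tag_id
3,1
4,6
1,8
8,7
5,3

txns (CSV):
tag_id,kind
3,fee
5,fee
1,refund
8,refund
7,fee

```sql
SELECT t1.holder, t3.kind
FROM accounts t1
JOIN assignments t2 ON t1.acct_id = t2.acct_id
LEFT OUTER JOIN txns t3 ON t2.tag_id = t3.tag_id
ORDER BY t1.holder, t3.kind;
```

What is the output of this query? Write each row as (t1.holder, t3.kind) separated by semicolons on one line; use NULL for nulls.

(Frank, refund); (Ken, fee)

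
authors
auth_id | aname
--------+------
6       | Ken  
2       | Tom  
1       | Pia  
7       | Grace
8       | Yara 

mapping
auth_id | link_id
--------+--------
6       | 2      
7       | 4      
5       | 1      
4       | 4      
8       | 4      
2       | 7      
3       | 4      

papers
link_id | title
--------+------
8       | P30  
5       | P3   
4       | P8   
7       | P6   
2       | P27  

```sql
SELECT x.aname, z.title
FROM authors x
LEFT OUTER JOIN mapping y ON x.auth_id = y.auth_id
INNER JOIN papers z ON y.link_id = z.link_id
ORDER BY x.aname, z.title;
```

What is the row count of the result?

4

Joins associate left-to-right: authors LEFT JOIN mapping on auth_id gives 5 intermediate row(s).
Then INNER JOIN `papers z` on link_id: keep only rows whose y.link_id appears in z.
Result: 4 row(s).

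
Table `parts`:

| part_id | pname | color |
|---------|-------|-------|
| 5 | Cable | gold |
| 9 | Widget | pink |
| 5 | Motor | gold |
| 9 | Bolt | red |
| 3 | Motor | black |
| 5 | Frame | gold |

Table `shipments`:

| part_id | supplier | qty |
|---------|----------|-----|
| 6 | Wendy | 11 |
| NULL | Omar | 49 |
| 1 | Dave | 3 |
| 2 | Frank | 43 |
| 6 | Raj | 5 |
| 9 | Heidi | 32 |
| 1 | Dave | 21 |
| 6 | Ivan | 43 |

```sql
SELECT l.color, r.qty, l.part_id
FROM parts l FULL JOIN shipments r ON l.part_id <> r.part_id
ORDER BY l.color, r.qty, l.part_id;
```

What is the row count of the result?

41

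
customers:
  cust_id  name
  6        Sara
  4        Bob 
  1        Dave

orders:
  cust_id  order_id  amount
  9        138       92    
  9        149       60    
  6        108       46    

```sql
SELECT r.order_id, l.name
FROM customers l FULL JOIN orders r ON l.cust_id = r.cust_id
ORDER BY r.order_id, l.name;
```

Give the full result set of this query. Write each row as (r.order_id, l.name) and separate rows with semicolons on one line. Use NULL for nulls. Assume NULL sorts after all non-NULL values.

FULL OUTER JOIN keeps every row from both sides; unmatched rows get NULL for the other side's columns.
Matching on l.cust_id = r.cust_id.
- l row (cust_id=6): matches 1 r row(s) → 1 output row(s).
- l row (cust_id=4): no match → kept, r columns NULL.
- l row (cust_id=1): no match → kept, r columns NULL.
- 2 r row(s) had no l match → kept, l columns NULL.
After projecting and ordering:
r.order_id | l.name
108 | Sara
138 | NULL
149 | NULL
NULL | Bob
NULL | Dave

(108, Sara); (138, NULL); (149, NULL); (NULL, Bob); (NULL, Dave)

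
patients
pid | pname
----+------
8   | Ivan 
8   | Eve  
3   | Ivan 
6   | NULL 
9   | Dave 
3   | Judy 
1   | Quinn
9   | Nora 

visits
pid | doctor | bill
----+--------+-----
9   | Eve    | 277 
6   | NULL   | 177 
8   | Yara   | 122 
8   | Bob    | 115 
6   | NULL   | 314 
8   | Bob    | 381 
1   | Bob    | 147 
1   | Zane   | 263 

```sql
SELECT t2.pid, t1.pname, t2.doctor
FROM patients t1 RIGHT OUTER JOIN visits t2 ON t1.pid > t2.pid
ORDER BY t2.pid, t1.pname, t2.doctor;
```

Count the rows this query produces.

29

RIGHT JOIN keeps every row from `visits`; unmatched rows get NULL for `patients`'s columns.
Matching on t1.pid > t2.pid.
- t1 (pid=8) pairs with 4 row(s) of t2.
- t1 (pid=8) pairs with 4 row(s) of t2.
- t1 (pid=3) pairs with 2 row(s) of t2.
- t1 (pid=6) pairs with 2 row(s) of t2.
- t1 (pid=9) pairs with 7 row(s) of t2.
- t1 (pid=3) pairs with 2 row(s) of t2.
- t1 (pid=1) has no partner in t2.
- t1 (pid=9) pairs with 7 row(s) of t2.
- 1 t2 row(s) had no t1 match → kept, t1 columns NULL.
Total: 28 matched + 1 padded = 29 rows.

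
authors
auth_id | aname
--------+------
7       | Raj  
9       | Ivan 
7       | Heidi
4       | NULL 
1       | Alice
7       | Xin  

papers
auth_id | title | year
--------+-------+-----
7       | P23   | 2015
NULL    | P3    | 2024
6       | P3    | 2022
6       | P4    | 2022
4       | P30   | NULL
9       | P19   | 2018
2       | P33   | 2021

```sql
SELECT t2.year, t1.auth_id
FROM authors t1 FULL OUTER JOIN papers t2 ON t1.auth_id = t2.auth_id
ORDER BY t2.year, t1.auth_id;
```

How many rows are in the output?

FULL OUTER JOIN keeps every row from both sides; unmatched rows get NULL for the other side's columns.
Matching on t1.auth_id = t2.auth_id. A NULL in a compared column never satisfies the condition.
- auth_id=7: 1 matching t2 row(s), so 1 row(s) emitted.
- auth_id=9: 1 matching t2 row(s), so 1 row(s) emitted.
- auth_id=7: 1 matching t2 row(s), so 1 row(s) emitted.
- auth_id=4: 1 matching t2 row(s), so 1 row(s) emitted.
- auth_id=1: no t2 row matches, row kept with t2 columns NULL.
- auth_id=7: 1 matching t2 row(s), so 1 row(s) emitted.
- plus 4 unmatched t2 row(s), each kept with NULL t1 columns.
Total: 5 matched + 5 padded = 10 rows.

10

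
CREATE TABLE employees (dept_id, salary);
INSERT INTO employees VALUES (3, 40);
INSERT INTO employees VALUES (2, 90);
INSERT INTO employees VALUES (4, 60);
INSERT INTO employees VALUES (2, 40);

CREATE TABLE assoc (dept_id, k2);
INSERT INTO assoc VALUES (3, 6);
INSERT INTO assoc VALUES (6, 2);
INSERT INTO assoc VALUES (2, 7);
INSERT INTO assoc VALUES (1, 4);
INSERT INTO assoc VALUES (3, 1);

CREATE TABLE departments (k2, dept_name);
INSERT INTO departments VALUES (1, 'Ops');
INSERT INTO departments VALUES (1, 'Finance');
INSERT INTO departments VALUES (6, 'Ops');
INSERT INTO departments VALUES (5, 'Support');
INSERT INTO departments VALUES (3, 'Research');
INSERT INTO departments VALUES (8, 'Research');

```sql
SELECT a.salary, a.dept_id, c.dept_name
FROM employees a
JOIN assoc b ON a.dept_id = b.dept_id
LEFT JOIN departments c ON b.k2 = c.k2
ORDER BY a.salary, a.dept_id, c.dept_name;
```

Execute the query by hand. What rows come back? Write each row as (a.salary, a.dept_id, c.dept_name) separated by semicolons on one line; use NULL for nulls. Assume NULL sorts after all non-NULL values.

(40, 2, NULL); (40, 3, Finance); (40, 3, Ops); (40, 3, Ops); (90, 2, NULL)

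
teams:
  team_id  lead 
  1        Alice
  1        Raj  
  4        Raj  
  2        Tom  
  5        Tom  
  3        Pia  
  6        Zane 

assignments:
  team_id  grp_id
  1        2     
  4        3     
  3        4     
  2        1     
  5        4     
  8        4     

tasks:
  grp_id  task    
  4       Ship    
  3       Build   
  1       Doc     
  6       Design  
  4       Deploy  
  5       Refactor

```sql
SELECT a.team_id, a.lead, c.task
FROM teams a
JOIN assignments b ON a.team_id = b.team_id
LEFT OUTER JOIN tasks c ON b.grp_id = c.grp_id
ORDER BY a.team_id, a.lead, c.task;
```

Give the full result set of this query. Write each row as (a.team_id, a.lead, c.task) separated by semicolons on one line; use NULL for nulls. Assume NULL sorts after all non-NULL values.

(1, Alice, NULL); (1, Raj, NULL); (2, Tom, Doc); (3, Pia, Deploy); (3, Pia, Ship); (4, Raj, Build); (5, Tom, Deploy); (5, Tom, Ship)

Evaluate left to right. First `teams a INNER JOIN assignments b` on team_id: 6 row(s).
Then LEFT JOIN `tasks c` on grp_id: each of those 6 rows is kept; rows whose b.grp_id has no match in c get NULL for c's columns.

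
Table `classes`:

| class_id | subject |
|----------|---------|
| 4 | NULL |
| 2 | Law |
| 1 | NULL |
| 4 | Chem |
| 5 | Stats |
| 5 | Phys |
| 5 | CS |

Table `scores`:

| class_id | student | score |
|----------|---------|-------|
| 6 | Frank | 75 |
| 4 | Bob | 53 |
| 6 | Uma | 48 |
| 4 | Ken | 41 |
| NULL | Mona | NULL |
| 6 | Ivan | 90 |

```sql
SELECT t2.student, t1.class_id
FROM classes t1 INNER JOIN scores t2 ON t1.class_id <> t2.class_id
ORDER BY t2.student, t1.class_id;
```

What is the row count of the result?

INNER JOIN keeps only pairs where the ON condition holds.
Matching on t1.class_id <> t2.class_id. A NULL in a compared column never satisfies the condition.
Matched pairs: 31.
Total: 31 rows.

31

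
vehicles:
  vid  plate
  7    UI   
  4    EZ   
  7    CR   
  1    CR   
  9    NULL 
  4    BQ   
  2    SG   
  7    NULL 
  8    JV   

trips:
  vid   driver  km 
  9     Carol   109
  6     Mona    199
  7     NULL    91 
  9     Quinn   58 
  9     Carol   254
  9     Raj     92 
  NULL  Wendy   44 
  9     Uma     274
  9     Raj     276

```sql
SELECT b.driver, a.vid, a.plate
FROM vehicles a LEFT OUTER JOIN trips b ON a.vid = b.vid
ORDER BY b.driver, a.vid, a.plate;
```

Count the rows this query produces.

14

LEFT JOIN keeps every row from `vehicles`; unmatched rows get NULL for `trips`'s columns.
Matching on a.vid = b.vid. A NULL in a compared column never satisfies the condition.
- a[0] vid=7 → 1 match(es) in b → 1 row(s).
- a[1] vid=4 → no match; kept with NULLs on the b side.
- a[2] vid=7 → 1 match(es) in b → 1 row(s).
- a[3] vid=1 → no match; kept with NULLs on the b side.
- a[4] vid=9 → 6 match(es) in b → 6 row(s).
- a[5] vid=4 → no match; kept with NULLs on the b side.
- a[6] vid=2 → no match; kept with NULLs on the b side.
- a[7] vid=7 → 1 match(es) in b → 1 row(s).
- a[8] vid=8 → no match; kept with NULLs on the b side.
Total: 9 matched + 5 padded = 14 rows.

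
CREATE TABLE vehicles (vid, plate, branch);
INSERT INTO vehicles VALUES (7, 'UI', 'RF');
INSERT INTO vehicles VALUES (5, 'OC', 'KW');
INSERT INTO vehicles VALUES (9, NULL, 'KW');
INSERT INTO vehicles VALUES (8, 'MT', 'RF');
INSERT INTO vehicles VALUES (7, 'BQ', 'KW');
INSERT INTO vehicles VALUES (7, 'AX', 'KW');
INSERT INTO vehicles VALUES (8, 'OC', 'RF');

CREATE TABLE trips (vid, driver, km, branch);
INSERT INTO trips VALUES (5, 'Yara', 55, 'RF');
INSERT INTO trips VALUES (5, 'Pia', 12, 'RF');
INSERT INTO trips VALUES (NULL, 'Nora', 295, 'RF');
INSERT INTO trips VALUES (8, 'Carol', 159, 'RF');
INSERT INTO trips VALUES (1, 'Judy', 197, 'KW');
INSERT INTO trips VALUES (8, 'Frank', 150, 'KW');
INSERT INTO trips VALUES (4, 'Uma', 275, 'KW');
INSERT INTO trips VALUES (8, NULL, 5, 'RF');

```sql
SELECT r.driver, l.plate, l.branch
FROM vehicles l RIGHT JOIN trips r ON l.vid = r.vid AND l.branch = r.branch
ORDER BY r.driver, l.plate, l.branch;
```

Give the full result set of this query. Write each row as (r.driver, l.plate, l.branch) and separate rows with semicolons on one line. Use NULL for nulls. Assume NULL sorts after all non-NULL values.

RIGHT JOIN keeps every row from `trips`; unmatched rows get NULL for `vehicles`'s columns.
Matching on l.vid = r.vid AND l.branch = r.branch. A NULL in a compared column never satisfies the condition.
Matched pairs: 4; unmatched r rows kept: 6.

(Carol, MT, RF); (Carol, OC, RF); (Frank, NULL, NULL); (Judy, NULL, NULL); (Nora, NULL, NULL); (Pia, NULL, NULL); (Uma, NULL, NULL); (Yara, NULL, NULL); (NULL, MT, RF); (NULL, OC, RF)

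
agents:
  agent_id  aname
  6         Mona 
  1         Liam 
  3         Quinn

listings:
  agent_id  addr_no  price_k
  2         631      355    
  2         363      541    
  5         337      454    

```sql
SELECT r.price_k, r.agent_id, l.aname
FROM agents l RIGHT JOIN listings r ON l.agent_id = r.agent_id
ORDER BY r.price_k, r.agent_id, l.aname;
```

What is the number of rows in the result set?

RIGHT JOIN keeps every row from `listings`; unmatched rows get NULL for `agents`'s columns.
Matching on l.agent_id = r.agent_id.
Matched pairs: 0; unmatched r rows kept: 3.
Total: 0 matched + 3 padded = 3 rows.

3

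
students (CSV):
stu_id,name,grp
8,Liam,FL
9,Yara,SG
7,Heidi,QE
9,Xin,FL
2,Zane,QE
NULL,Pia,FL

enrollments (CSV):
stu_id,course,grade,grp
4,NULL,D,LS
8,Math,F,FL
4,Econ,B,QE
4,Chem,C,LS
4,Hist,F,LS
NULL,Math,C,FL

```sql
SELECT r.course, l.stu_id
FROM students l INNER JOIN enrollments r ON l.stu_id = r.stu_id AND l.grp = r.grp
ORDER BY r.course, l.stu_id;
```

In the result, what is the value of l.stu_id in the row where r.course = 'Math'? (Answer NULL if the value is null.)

INNER JOIN keeps only pairs where the ON condition holds.
Matching on l.stu_id = r.stu_id AND l.grp = r.grp. A NULL in a compared column never satisfies the condition.
- l (stu_id=8, grp=FL) pairs with 1 row(s) of r.
- l (stu_id=9, grp=SG) has no partner → excluded.
- l (stu_id=7, grp=QE) has no partner → excluded.
- l (stu_id=9, grp=FL) has no partner → excluded.
- l (stu_id=2, grp=QE) has no partner → excluded.
- l (stu_id=NULL, grp=FL) has no partner → excluded.

8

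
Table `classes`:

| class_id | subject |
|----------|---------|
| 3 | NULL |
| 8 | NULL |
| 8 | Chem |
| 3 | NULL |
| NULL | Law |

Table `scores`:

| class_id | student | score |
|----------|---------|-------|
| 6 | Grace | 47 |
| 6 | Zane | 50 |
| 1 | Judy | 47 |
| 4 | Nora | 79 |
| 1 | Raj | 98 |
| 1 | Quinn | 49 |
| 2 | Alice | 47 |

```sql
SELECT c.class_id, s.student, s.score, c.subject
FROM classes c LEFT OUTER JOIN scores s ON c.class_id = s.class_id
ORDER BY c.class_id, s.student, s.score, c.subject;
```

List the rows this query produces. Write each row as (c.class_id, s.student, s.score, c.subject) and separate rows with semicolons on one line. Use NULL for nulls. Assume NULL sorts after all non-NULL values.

(3, NULL, NULL, NULL); (3, NULL, NULL, NULL); (8, NULL, NULL, Chem); (8, NULL, NULL, NULL); (NULL, NULL, NULL, Law)

LEFT JOIN keeps every row from `classes`; unmatched rows get NULL for `scores`'s columns.
Matching on c.class_id = s.class_id. A NULL in a compared column never satisfies the condition.
Matched pairs: 0; unmatched c rows kept: 5.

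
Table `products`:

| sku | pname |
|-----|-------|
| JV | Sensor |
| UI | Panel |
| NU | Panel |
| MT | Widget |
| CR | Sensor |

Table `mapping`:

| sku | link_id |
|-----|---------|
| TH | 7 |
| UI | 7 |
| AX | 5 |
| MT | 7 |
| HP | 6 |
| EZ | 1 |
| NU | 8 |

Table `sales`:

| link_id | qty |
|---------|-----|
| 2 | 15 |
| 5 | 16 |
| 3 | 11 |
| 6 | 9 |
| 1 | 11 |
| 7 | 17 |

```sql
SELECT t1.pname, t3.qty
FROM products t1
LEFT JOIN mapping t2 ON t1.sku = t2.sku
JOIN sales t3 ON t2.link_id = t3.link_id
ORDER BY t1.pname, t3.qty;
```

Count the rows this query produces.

2

Step 1 — t1 LEFT JOIN t2 on sku → 5 row(s).
Then INNER JOIN `sales t3` on link_id: keep only rows whose t2.link_id appears in t3.
Result: 2 row(s).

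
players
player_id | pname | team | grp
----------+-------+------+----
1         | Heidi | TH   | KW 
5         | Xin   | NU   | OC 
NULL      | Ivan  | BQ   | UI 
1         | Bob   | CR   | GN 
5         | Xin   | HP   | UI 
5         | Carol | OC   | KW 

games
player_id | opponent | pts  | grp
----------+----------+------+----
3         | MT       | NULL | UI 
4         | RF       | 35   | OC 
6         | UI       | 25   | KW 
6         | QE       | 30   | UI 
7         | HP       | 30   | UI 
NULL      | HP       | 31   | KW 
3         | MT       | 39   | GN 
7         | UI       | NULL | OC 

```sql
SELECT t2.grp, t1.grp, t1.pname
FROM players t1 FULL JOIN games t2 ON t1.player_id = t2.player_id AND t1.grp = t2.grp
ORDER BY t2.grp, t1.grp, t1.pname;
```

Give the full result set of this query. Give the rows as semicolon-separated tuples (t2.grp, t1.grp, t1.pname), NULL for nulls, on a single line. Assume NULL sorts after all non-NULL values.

(GN, NULL, NULL); (KW, NULL, NULL); (KW, NULL, NULL); (OC, NULL, NULL); (OC, NULL, NULL); (UI, NULL, NULL); (UI, NULL, NULL); (UI, NULL, NULL); (NULL, GN, Bob); (NULL, KW, Carol); (NULL, KW, Heidi); (NULL, OC, Xin); (NULL, UI, Ivan); (NULL, UI, Xin)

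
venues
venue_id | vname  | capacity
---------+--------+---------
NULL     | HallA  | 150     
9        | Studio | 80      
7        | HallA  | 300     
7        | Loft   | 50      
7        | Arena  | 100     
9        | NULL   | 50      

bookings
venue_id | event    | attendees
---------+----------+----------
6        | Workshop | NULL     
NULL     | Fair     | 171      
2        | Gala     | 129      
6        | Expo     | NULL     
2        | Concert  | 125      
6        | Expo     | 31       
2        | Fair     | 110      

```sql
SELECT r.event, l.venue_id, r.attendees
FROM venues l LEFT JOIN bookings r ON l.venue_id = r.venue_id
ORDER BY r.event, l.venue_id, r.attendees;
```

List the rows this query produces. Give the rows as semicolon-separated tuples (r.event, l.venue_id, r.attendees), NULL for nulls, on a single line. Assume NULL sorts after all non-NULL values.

LEFT JOIN keeps every row from `venues`; unmatched rows get NULL for `bookings`'s columns.
Matching on l.venue_id = r.venue_id. A NULL in a compared column never satisfies the condition.
Matched pairs: 0; unmatched l rows kept: 6.

(NULL, 7, NULL); (NULL, 7, NULL); (NULL, 7, NULL); (NULL, 9, NULL); (NULL, 9, NULL); (NULL, NULL, NULL)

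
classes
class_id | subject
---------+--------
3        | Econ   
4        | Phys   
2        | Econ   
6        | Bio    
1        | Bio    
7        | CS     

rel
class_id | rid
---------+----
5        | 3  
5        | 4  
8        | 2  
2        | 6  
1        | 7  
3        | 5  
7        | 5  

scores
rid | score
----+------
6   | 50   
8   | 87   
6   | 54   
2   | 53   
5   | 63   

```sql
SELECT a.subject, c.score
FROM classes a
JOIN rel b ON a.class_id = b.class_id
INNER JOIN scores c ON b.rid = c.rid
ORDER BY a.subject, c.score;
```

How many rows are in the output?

4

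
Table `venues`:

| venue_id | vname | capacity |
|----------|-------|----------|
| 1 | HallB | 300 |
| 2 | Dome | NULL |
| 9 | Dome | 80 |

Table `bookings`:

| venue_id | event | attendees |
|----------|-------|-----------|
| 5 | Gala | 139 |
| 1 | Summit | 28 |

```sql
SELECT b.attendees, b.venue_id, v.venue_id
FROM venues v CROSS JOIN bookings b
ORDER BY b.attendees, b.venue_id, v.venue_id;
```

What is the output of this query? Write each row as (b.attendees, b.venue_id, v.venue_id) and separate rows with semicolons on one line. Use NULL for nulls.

CROSS JOIN pairs every row of `venues` with every row of `bookings`: 3 × 2 = 6 rows.
After projecting and ordering:
b.attendees | b.venue_id | v.venue_id
28 | 1 | 1
28 | 1 | 2
28 | 1 | 9
139 | 5 | 1
139 | 5 | 2
139 | 5 | 9

(28, 1, 1); (28, 1, 2); (28, 1, 9); (139, 5, 1); (139, 5, 2); (139, 5, 9)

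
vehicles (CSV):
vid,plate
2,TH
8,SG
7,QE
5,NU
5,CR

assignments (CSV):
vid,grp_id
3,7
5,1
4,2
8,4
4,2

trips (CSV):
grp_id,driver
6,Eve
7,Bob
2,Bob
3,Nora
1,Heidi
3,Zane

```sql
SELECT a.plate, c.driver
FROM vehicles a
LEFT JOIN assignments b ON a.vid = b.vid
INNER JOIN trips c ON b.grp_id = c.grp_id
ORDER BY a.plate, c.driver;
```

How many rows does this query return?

Step 1 — a LEFT JOIN b on vid → 5 row(s).
Then INNER JOIN `trips c` on grp_id: keep only rows whose b.grp_id appears in c.
Result: 2 row(s).

2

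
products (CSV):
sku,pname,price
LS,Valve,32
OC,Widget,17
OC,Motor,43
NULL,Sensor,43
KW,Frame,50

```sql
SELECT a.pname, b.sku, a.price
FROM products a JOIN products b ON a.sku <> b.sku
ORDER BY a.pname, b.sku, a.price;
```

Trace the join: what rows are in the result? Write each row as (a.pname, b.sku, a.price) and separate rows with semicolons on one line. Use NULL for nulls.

(Frame, LS, 50); (Frame, OC, 50); (Frame, OC, 50); (Motor, KW, 43); (Motor, LS, 43); (Valve, KW, 32); (Valve, OC, 32); (Valve, OC, 32); (Widget, KW, 17); (Widget, LS, 17)

INNER JOIN keeps only pairs where the ON condition holds.
Matching on a.sku <> b.sku. A NULL in a compared column never satisfies the condition.
- a[0] sku=LS → 3 match(es) in b → 3 row(s).
- a[1] sku=OC → 2 match(es) in b → 2 row(s).
- a[2] sku=OC → 2 match(es) in b → 2 row(s).
- a[3] sku=NULL → no match; dropped.
- a[4] sku=KW → 3 match(es) in b → 3 row(s).
After projecting and ordering:
a.pname | b.sku | a.price
Frame | LS | 50
Frame | OC | 50
Frame | OC | 50
Motor | KW | 43
Motor | LS | 43
Valve | KW | 32
Valve | OC | 32
Valve | OC | 32
Widget | KW | 17
Widget | LS | 17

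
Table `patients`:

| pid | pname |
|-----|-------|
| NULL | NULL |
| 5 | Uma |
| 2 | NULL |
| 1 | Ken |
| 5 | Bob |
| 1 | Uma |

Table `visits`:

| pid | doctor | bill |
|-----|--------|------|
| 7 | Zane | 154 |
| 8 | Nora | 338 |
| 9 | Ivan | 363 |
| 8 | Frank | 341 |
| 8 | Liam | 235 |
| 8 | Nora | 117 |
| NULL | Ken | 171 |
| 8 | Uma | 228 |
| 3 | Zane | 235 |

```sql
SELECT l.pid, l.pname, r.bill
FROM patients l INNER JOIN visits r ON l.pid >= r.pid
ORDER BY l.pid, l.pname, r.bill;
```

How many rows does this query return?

2

INNER JOIN keeps only pairs where the ON condition holds.
Matching on l.pid >= r.pid. A NULL in a compared column never satisfies the condition.
Matched pairs: 2.
Total: 2 rows.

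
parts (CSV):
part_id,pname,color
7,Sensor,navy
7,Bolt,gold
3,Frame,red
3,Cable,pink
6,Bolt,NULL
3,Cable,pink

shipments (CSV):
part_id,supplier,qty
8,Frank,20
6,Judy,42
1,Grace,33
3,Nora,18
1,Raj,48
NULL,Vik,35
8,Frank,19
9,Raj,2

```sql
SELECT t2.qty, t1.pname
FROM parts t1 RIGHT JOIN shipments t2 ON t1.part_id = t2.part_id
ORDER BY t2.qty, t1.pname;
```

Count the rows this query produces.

10

RIGHT JOIN keeps every row from `shipments`; unmatched rows get NULL for `parts`'s columns.
Matching on t1.part_id = t2.part_id. A NULL in a compared column never satisfies the condition.
Matched pairs: 4; unmatched t2 rows kept: 6.
Total: 4 matched + 6 padded = 10 rows.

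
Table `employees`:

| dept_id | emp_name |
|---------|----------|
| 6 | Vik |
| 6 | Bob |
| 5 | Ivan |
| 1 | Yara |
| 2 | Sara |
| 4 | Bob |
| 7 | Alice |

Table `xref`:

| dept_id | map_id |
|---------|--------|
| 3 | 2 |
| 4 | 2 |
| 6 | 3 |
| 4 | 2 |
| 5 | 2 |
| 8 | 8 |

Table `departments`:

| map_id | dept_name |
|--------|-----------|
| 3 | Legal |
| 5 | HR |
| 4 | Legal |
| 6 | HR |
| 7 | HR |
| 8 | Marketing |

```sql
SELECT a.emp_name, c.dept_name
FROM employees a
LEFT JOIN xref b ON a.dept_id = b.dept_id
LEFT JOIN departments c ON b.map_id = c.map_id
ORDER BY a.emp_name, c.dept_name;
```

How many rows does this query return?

8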